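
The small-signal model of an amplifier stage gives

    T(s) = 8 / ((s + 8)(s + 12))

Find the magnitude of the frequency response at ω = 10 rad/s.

|T(j10)| ≈ 0.03999

Substitute s = j10: numerator = 8, denominator = -4 + j200.
|T(j10)| = |8| / |-4 + j200| = 8 / 200.04 ≈ 0.03999.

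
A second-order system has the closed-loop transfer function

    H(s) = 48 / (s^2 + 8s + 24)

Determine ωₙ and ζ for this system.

ωₙ ≈ 4.899 rad/s, ζ ≈ 0.8165

Compare the denominator to the standard form s^2 + 2ζωₙs + ωₙ².
ωₙ² = 24, so ωₙ = √24 ≈ 4.899 rad/s.
2ζωₙ = 8, so ζ = 8/(2·√24) ≈ 0.8165.
With ζ = 0.8165 the response is underdamped.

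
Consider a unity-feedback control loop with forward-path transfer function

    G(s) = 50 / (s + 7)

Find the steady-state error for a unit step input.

e_ss = 0.1228

G(s) has no poles at the origin.
This is a Type 0 system. Kp = lim_{s→0} G(s) = 50/7.
e_ss = 1/(1 + Kp) = 1/(1 + 50/7) = 7/57 ≈ 0.1228.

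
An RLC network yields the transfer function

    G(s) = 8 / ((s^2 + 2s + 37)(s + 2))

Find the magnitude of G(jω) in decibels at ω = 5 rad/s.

Substitute s = j5: numerator = 8, denominator = -26 + j80.
|G(j5)| = |8| / |-26 + j80| = 8 / 84.119 ≈ 0.09510.
In decibels: 20·log₁₀(0.09510) ≈ -20.4 dB.

|G(j5)|_dB ≈ -20.4 dB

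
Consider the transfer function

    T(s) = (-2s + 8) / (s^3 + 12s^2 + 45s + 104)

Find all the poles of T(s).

s = -2 ± 3j, -8

The poles are the roots of the denominator s^3 + 12s^2 + 45s + 104 = 0.
Trying s = -8: the polynomial evaluates to 0, so (s + 8) is a factor.
Dividing out leaves s^2 + 4s + 13 = 0.
The quadratic formula then gives s = -2 ± 3j.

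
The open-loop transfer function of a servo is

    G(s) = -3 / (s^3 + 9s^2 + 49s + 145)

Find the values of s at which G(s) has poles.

s = -2 ± 5j, -5

The poles are the roots of the denominator s^3 + 9s^2 + 49s + 145 = 0.
Trying s = -5: the polynomial evaluates to 0, so (s + 5) is a factor.
Dividing out leaves s^2 + 4s + 29 = 0.
The quadratic formula then gives s = -2 ± 5j.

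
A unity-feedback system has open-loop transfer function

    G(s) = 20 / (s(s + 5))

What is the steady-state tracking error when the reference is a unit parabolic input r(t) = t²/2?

G(s) has one pole at the origin.
This is a Type 1 system; Ka = lim_{s→0} s^2·G(s) = 0, so the steady-state error for a parabola input is infinite.

e_ss = ∞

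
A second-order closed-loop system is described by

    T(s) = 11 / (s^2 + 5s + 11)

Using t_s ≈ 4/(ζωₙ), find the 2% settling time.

t_s ≈ 1.600 s

Comparing s^2 + 5s + 11 to s^2 + 2ζωₙs + ωₙ²: ωₙ = √11 ≈ 3.317 rad/s and ζ = 5/(2·√11) ≈ 0.7538.
ζωₙ = 5/2 = 2.5, so t_s ≈ 4/(ζωₙ) = 4/2.5 = 1.600 s.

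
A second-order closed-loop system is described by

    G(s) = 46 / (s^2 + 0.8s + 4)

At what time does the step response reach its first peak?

t_p ≈ 1.603 s

Comparing s^2 + 0.8s + 4 to s^2 + 2ζωₙs + ωₙ²: ωₙ = 2 rad/s and ζ = 0.8/(2·2) = 0.2.
ζωₙ = 0.8/2 = 0.4, so ω_d = ωₙ√(1−ζ²) = √(ωₙ² − (ζωₙ)²) = √(4 − 0.4²) = √3.84 ≈ 1.960 rad/s.
t_p = π/ω_d = π/1.960 ≈ 1.603 s.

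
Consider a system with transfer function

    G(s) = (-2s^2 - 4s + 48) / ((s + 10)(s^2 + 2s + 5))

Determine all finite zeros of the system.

Set the numerator to zero: -2s^2 - 4s + 48 = 0, i.e. -2·(s^2 + 2s - 24) = 0.
Factoring: (s - 4)(s + 6) = 0.

s = 4, -6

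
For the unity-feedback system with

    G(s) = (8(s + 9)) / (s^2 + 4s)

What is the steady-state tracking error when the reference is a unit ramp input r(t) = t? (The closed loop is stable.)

e_ss = 0.05556

G(s) has one pole at the origin.
This is a Type 1 system. Kv = lim_{s→0} s·G(s) = 72/4 = 18.
e_ss = 1/Kv = 1/(18) = 1/18 ≈ 0.05556.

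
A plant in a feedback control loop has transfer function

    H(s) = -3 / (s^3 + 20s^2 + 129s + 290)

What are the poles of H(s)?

The poles are the roots of the denominator s^3 + 20s^2 + 129s + 290 = 0.
Trying s = -10: the polynomial evaluates to 0, so (s + 10) is a factor.
Dividing out leaves s^2 + 10s + 29 = 0.
The quadratic formula then gives s = -5 ± 2j.

s = -5 ± 2j, -10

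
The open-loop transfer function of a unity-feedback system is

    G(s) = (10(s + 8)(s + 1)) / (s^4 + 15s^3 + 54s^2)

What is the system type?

The denominator has 2 factors of s at the origin (free integrators), so this is a Type 2 system.

Type 2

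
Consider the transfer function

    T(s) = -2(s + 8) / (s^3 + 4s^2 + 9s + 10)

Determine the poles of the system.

The poles are the roots of the denominator s^3 + 4s^2 + 9s + 10 = 0.
Trying s = -2: the polynomial evaluates to 0, so (s + 2) is a factor.
Dividing out leaves s^2 + 2s + 5 = 0.
The quadratic formula then gives s = -1 ± 2j.

s = -1 + 2j, -1 - 2j, -2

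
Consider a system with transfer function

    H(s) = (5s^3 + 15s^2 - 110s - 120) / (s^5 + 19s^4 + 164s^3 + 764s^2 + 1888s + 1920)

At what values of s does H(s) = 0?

s = -6, 4, -1

Set the numerator to zero: 5s^3 + 15s^2 - 110s - 120 = 0, i.e. 5·(s^3 + 3s^2 - 22s - 24) = 0.
Factoring: (s + 6)(s - 4)(s + 1) = 0.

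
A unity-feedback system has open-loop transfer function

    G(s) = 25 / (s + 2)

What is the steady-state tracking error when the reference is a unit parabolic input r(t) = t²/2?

G(s) has no poles at the origin.
This is a Type 0 system; Ka = lim_{s→0} s^2·G(s) = 0, so the steady-state error for a parabola input is infinite.

e_ss = ∞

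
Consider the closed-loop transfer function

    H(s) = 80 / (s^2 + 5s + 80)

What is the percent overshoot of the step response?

%OS ≈ 40.1%

Comparing s^2 + 5s + 80 to s^2 + 2ζωₙs + ωₙ²: ωₙ = √80 ≈ 8.944 rad/s and ζ = 5/(2·√80) ≈ 0.2795.
%OS = 100·exp(−πζ/√(1−ζ²)) = 100·exp(−π·0.2795/√(1−0.2795²)) ≈ 40.1%.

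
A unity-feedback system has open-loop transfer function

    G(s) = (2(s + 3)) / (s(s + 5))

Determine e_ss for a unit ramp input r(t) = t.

G(s) has one pole at the origin.
This is a Type 1 system. Kv = lim_{s→0} s·G(s) = 6/5.
e_ss = 1/Kv = 1/(6/5) = 5/6 ≈ 0.8333.

e_ss = 0.8333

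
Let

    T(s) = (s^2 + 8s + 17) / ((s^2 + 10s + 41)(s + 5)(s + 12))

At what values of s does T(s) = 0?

Set the numerator to zero: s^2 + 8s + 17 = 0.
Factoring: (s^2 + 8s + 17) = 0.

s = -4 + j, -4 - j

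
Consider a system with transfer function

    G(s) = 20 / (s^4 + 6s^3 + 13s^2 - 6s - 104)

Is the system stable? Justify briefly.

The denominator s^4 + 6s^3 + 13s^2 - 6s - 104 factors as (s^2 + 4s + 13)(s + 4)(s - 2), giving poles at s = -2 ± 3j, -4, 2.
Since the pole(s) at s = 2 lie in the right half-plane, the system is unstable.

unstable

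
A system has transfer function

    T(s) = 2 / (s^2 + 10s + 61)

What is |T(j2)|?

|T(j2)| ≈ 0.03311

Substitute s = j2: numerator = 2, denominator = 57 + j20.
|T(j2)| = |2| / |57 + j20| = 2 / 60.407 ≈ 0.03311.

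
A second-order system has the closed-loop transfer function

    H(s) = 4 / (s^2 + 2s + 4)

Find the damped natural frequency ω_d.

Comparing s^2 + 2s + 4 to s^2 + 2ζωₙs + ωₙ²: ωₙ = 2 rad/s and ζ = 2/(2·2) = 0.5.
ζωₙ = 2/2 = 1, so ω_d = ωₙ√(1−ζ²) = √(ωₙ² − (ζωₙ)²) = √(4 − 1²) = √3 ≈ 1.732 rad/s.

ω_d ≈ 1.732 rad/s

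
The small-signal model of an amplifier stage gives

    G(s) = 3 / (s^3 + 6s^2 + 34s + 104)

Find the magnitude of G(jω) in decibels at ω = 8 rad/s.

|G(j8)|_dB ≈ -41.8 dB

Substitute s = j8: numerator = 3, denominator = -280 - j240.
|G(j8)| = |3| / |-280 - j240| = 3 / 368.78 ≈ 0.008135.
In decibels: 20·log₁₀(0.008135) ≈ -41.8 dB.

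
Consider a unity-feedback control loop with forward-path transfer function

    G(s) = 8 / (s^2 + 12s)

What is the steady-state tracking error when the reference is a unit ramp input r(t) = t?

e_ss = 1.500

G(s) has one pole at the origin.
This is a Type 1 system. Kv = lim_{s→0} s·G(s) = 8/12 = 2/3.
e_ss = 1/Kv = 1/(2/3) = 3/2 ≈ 1.500.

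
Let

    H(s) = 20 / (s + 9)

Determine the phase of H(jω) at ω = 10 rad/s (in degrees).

∠H(j10) ≈ -48.01°

At s = j10: numerator = 20, denominator = 9 + j10.
∠H = ∠num − ∠den = 0° − (48.013°) = -48.01°.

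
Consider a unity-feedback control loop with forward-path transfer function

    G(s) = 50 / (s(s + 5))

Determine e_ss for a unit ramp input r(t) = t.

G(s) has one pole at the origin.
This is a Type 1 system. Kv = lim_{s→0} s·G(s) = 50/5 = 10.
e_ss = 1/Kv = 1/(10) = 1/10 ≈ 0.1000.

e_ss = 0.1000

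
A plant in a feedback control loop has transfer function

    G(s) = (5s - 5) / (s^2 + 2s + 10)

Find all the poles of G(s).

s = -1 ± 3j

The poles are the roots of the denominator s^2 + 2s + 10 = 0.
Using the quadratic formula: s = (-2 ± √(-36))/2 = -1 ± 3j.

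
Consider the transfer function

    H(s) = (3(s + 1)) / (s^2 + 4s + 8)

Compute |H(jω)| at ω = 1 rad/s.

|H(j1)| ≈ 0.5262

Substitute s = j1: numerator = 3 + j3, denominator = 7 + j4.
|H(j1)| = |3 + j3| / |7 + j4| = 4.2426 / 8.0623 ≈ 0.5262.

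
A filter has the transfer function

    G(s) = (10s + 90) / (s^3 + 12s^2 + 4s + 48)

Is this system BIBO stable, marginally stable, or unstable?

The denominator s^3 + 12s^2 + 4s + 48 factors as (s^2 + 4)(s + 12), giving poles at s = ±2j, -12.
Since the simple pole(s) at s = 2j, -2j lie on the jω-axis with none in the right half-plane, the system is marginally stable.

marginally stable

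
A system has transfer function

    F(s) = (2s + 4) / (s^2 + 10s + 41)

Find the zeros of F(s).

s = -2

Set the numerator to zero: 2s + 4 = 0, i.e. 2·(s + 2) = 0.
So s = -2.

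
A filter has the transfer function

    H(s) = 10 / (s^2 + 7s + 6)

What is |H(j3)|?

Substitute s = j3: numerator = 10, denominator = -3 + j21.
|H(j3)| = |10| / |-3 + j21| = 10 / 21.213 ≈ 0.4714.

|H(j3)| ≈ 0.4714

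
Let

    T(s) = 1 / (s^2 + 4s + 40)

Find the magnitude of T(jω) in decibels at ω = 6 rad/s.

|T(j6)|_dB ≈ -27.7 dB

Substitute s = j6: numerator = 1, denominator = 4 + j24.
|T(j6)| = |1| / |4 + j24| = 1 / 24.331 ≈ 0.04110.
In decibels: 20·log₁₀(0.04110) ≈ -27.7 dB.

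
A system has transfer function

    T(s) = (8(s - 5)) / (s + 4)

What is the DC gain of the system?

At s = 0 each factor (s + a) contributes a and each (s^2 + bs + c) contributes c.
T(0) = 8·(-5) / ((4)) = -40/4 = -10.

T(0) = -10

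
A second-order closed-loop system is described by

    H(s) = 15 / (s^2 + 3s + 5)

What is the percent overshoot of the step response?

%OS ≈ 5.83%

Comparing s^2 + 3s + 5 to s^2 + 2ζωₙs + ωₙ²: ωₙ = √5 ≈ 2.236 rad/s and ζ = 3/(2·√5) ≈ 0.6708.
%OS = 100·exp(−πζ/√(1−ζ²)) = 100·exp(−π·0.6708/√(1−0.6708²)) ≈ 5.83%.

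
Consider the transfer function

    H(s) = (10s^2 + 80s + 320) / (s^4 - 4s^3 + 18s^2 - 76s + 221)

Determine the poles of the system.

The poles are the roots of the denominator s^4 - 4s^3 + 18s^2 - 76s + 221 = 0.
No real roots exist; factor into two real quadratics: (s^2 - 6s + 13)(s^2 + 2s + 17) = 0.
Each quadratic gives a conjugate pair via the quadratic formula.

s = 3 ± 2j, -1 ± 4j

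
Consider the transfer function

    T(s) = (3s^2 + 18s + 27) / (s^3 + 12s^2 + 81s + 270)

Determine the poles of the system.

The poles are the roots of the denominator s^3 + 12s^2 + 81s + 270 = 0.
Trying s = -6: the polynomial evaluates to 0, so (s + 6) is a factor.
Dividing out leaves s^2 + 6s + 45 = 0.
The quadratic formula then gives s = -3 ± 6j.

s = -3 + 6j, -3 - 6j, -6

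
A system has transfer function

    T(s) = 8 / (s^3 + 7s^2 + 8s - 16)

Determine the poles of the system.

s = 1, -4, -4

The poles are the roots of the denominator s^3 + 7s^2 + 8s - 16 = 0.
Trying s = 1: the polynomial evaluates to 0, so (s - 1) is a factor.
Dividing out leaves s^2 + 8s + 16 = 0.
Factoring the quadratic: (s + 4)^2 = 0.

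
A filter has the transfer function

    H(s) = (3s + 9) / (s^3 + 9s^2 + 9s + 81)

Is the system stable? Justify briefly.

marginally stable

The denominator s^3 + 9s^2 + 9s + 81 factors as (s^2 + 9)(s + 9), giving poles at s = ±3j, -9.
Since the simple pole(s) at s = 3j, -3j lie on the jω-axis with none in the right half-plane, the system is marginally stable.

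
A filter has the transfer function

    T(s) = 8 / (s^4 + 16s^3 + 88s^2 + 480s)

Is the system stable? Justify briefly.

The denominator s^4 + 16s^3 + 88s^2 + 480s factors as s(s + 12)(s^2 + 4s + 40), giving poles at s = 0, -12, -2 + 6j, -2 - 6j.
Since the simple pole(s) at s = 0 lie on the jω-axis with none in the right half-plane, the system is marginally stable.

marginally stable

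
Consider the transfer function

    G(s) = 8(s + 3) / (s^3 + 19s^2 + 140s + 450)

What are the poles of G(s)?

The poles are the roots of the denominator s^3 + 19s^2 + 140s + 450 = 0.
Trying s = -9: the polynomial evaluates to 0, so (s + 9) is a factor.
Dividing out leaves s^2 + 10s + 50 = 0.
The quadratic formula then gives s = -5 ± 5j.

s = -5 ± 5j, -9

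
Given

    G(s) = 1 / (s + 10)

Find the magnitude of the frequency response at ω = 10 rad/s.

|G(j10)| ≈ 0.07071

Substitute s = j10: numerator = 1, denominator = 10 + j10.
|G(j10)| = |1| / |10 + j10| = 1 / 14.142 ≈ 0.07071.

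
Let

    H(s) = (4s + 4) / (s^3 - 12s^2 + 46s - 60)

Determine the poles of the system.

The poles are the roots of the denominator s^3 - 12s^2 + 46s - 60 = 0.
Trying s = 6: the polynomial evaluates to 0, so (s - 6) is a factor.
Dividing out leaves s^2 - 6s + 10 = 0.
The quadratic formula then gives s = 3 ± 1j.

s = 3 + j, 3 - j, 6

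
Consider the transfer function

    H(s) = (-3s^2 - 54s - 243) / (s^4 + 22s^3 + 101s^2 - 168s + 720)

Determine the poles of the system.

s = -12, 1 ± 2j, -12

The poles are the roots of the denominator s^4 + 22s^3 + 101s^2 - 168s + 720 = 0.
Trying s = -12: the polynomial evaluates to 0, so (s + 12) is a factor.
Dividing out leaves s^3 + 10s^2 - 19s + 60 = 0.
This factors further as (s^2 - 2s + 5)(s + 12) = 0.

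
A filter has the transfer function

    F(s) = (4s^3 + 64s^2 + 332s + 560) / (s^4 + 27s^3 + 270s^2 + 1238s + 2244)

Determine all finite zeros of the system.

s = -7, -5, -4

Set the numerator to zero: 4s^3 + 64s^2 + 332s + 560 = 0, i.e. 4·(s^3 + 16s^2 + 83s + 140) = 0.
Factoring: (s + 7)(s + 5)(s + 4) = 0.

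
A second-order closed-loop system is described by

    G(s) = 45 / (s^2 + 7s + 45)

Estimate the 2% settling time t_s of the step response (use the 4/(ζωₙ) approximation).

Comparing s^2 + 7s + 45 to s^2 + 2ζωₙs + ωₙ²: ωₙ = √45 ≈ 6.708 rad/s and ζ = 7/(2·√45) ≈ 0.5217.
ζωₙ = 7/2 = 3.5, so t_s ≈ 4/(ζωₙ) = 4/3.5 ≈ 1.143 s.

t_s ≈ 1.143 s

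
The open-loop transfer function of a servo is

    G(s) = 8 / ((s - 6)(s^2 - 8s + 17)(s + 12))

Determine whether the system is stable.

The poles can be read from the denominator factors: s = 6, 4 + j, 4 - j, -12.
Since the pole(s) at s = 6, 4 ± j lie in the right half-plane, the system is unstable.

unstable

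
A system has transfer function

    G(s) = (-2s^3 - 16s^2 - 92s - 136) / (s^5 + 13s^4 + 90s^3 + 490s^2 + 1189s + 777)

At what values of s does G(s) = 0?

s = -3 + 5j, -3 - 5j, -2

Set the numerator to zero: -2s^3 - 16s^2 - 92s - 136 = 0, i.e. -2·(s^3 + 8s^2 + 46s + 68) = 0.
Factoring: (s^2 + 6s + 34)(s + 2) = 0.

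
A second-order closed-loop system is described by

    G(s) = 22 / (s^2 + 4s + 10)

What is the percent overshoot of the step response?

%OS ≈ 7.69%

Comparing s^2 + 4s + 10 to s^2 + 2ζωₙs + ωₙ²: ωₙ = √10 ≈ 3.162 rad/s and ζ = 4/(2·√10) ≈ 0.6325.
%OS = 100·exp(−πζ/√(1−ζ²)) = 100·exp(−π·0.6325/√(1−0.6325²)) ≈ 7.69%.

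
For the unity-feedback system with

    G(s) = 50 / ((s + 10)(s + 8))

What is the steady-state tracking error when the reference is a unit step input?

e_ss = 0.6154

G(s) has no poles at the origin.
This is a Type 0 system. Kp = lim_{s→0} G(s) = 50/80 = 5/8.
e_ss = 1/(1 + Kp) = 1/(1 + 5/8) = 8/13 ≈ 0.6154.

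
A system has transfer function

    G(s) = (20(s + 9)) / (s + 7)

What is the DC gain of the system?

G(0) = 180/7 ≈ 25.71

At s = 0 each factor (s + a) contributes a and each (s^2 + bs + c) contributes c.
G(0) = 20·(9) / ((7)) = 180/7 = 180/7.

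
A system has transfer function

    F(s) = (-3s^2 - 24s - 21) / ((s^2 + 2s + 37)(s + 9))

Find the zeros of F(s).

s = -1, -7

Set the numerator to zero: -3s^2 - 24s - 21 = 0, i.e. -3·(s^2 + 8s + 7) = 0.
Factoring: (s + 1)(s + 7) = 0.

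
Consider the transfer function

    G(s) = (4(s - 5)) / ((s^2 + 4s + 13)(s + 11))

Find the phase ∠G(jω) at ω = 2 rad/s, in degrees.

At s = j2: numerator = -20 + j8, denominator = 83 + j106.
∠G = ∠num − ∠den = 158.20° − (51.938°) = 106.3°.

∠G(j2) ≈ 106.3°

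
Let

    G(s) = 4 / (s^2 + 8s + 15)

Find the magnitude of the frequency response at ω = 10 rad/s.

Substitute s = j10: numerator = 4, denominator = -85 + j80.
|G(j10)| = |4| / |-85 + j80| = 4 / 116.73 ≈ 0.03427.

|G(j10)| ≈ 0.03427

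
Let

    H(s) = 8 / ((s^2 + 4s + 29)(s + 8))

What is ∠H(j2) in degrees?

At s = j2: numerator = 8, denominator = 184 + j114.
∠H = ∠num − ∠den = 0° − (31.781°) = -31.78°.

∠H(j2) ≈ -31.78°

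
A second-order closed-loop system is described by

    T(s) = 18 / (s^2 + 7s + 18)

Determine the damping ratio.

ζ ≈ 0.8250

Compare the denominator to the standard form s^2 + 2ζωₙs + ωₙ².
ωₙ² = 18, so ωₙ = √18 ≈ 4.243 rad/s.
2ζωₙ = 7, so ζ = 7/(2·√18) ≈ 0.8250.
With ζ = 0.8250 the response is underdamped.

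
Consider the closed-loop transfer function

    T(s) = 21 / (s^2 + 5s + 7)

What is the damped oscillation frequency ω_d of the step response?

Comparing s^2 + 5s + 7 to s^2 + 2ζωₙs + ωₙ²: ωₙ = √7 ≈ 2.646 rad/s and ζ = 5/(2·√7) ≈ 0.9449.
ζωₙ = 5/2 = 2.5, so ω_d = ωₙ√(1−ζ²) = √(ωₙ² − (ζωₙ)²) = √(7 − 2.5²) = √0.75 ≈ 0.8660 rad/s.

ω_d ≈ 0.8660 rad/s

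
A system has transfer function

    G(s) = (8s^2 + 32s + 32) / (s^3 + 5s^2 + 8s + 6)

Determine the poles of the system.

s = -1 ± j, -3

The poles are the roots of the denominator s^3 + 5s^2 + 8s + 6 = 0.
Trying s = -3: the polynomial evaluates to 0, so (s + 3) is a factor.
Dividing out leaves s^2 + 2s + 2 = 0.
The quadratic formula then gives s = -1 ± 1j.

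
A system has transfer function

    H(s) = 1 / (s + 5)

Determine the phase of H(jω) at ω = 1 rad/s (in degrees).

At s = j1: numerator = 1, denominator = 5 + j1.
∠H = ∠num − ∠den = 0° − (11.310°) = -11.31°.

∠H(j1) ≈ -11.31°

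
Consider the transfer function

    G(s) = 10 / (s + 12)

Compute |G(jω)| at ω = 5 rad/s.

|G(j5)| ≈ 0.7692

Substitute s = j5: numerator = 10, denominator = 12 + j5.
|G(j5)| = |10| / |12 + j5| = 10 / 13 ≈ 0.7692.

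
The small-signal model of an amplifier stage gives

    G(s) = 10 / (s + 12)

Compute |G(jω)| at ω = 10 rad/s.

|G(j10)| ≈ 0.6402

Substitute s = j10: numerator = 10, denominator = 12 + j10.
|G(j10)| = |10| / |12 + j10| = 10 / 15.620 ≈ 0.6402.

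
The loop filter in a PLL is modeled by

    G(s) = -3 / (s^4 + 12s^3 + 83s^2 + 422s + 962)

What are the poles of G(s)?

s = -1 + 6j, -1 - 6j, -5 + j, -5 - j

The poles are the roots of the denominator s^4 + 12s^3 + 83s^2 + 422s + 962 = 0.
No real roots exist; factor into two real quadratics: (s^2 + 2s + 37)(s^2 + 10s + 26) = 0.
Each quadratic gives a conjugate pair via the quadratic formula.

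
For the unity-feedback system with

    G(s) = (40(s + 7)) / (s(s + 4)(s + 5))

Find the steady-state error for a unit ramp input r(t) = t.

G(s) has one pole at the origin.
This is a Type 1 system. Kv = lim_{s→0} s·G(s) = 280/20 = 14.
e_ss = 1/Kv = 1/(14) = 1/14 ≈ 0.07143.

e_ss = 0.07143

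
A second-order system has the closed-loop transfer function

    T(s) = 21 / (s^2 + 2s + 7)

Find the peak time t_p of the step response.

Comparing s^2 + 2s + 7 to s^2 + 2ζωₙs + ωₙ²: ωₙ = √7 ≈ 2.646 rad/s and ζ = 2/(2·√7) ≈ 0.3780.
ζωₙ = 2/2 = 1, so ω_d = ωₙ√(1−ζ²) = √(ωₙ² − (ζωₙ)²) = √(7 − 1²) = √6 ≈ 2.449 rad/s.
t_p = π/ω_d = π/2.449 ≈ 1.283 s.

t_p ≈ 1.283 s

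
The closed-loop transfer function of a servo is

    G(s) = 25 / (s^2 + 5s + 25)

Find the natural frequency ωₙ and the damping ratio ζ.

Compare the denominator to the standard form s^2 + 2ζωₙs + ωₙ².
ωₙ² = 25, so ωₙ = 5 rad/s.
2ζωₙ = 5, so ζ = 5/(2·5) = 0.5.

ωₙ = 5 rad/s, ζ = 0.5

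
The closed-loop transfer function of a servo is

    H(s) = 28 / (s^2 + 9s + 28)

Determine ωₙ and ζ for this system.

Compare the denominator to the standard form s^2 + 2ζωₙs + ωₙ².
ωₙ² = 28, so ωₙ = √28 ≈ 5.292 rad/s.
2ζωₙ = 9, so ζ = 9/(2·√28) ≈ 0.8504.

ωₙ ≈ 5.292 rad/s, ζ ≈ 0.8504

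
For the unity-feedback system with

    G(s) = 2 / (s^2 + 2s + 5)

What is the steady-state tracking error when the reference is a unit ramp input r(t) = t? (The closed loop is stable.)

G(s) has no poles at the origin.
This is a Type 0 system; Kv = lim_{s→0} s·G(s) = 0, so the steady-state error for a ramp input is infinite.

e_ss = ∞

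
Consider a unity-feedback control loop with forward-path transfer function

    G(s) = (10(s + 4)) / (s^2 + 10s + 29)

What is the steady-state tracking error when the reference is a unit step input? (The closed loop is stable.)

e_ss = 0.4203

G(s) has no poles at the origin.
This is a Type 0 system. Kp = lim_{s→0} G(s) = 40/29.
e_ss = 1/(1 + Kp) = 1/(1 + 40/29) = 29/69 ≈ 0.4203.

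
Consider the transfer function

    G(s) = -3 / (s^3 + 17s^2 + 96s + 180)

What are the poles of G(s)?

The poles are the roots of the denominator s^3 + 17s^2 + 96s + 180 = 0.
Trying s = -6: the polynomial evaluates to 0, so (s + 6) is a factor.
Dividing out leaves s^2 + 11s + 30 = 0.
Factoring the quadratic: (s + 5)(s + 6) = 0.

s = -6, -5, -6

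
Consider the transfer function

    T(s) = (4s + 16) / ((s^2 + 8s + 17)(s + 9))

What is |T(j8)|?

|T(j8)| ≈ 0.03742

Substitute s = j8: numerator = 16 + j32, denominator = -935 + j200.
|T(j8)| = |16 + j32| / |-935 + j200| = 35.777 / 956.15 ≈ 0.03742.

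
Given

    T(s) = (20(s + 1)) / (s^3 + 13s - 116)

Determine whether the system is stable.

unstable

The denominator s^3 + 13s - 116 factors as (s^2 + 4s + 29)(s - 4), giving poles at s = -2 ± 5j, 4.
Since the pole(s) at s = 4 lie in the right half-plane, the system is unstable.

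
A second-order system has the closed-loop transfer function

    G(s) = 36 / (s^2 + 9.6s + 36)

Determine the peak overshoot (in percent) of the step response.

%OS ≈ 1.52%

Comparing s^2 + 9.6s + 36 to s^2 + 2ζωₙs + ωₙ²: ωₙ = 6 rad/s and ζ = 9.6/(2·6) = 0.8.
%OS = 100·exp(−πζ/√(1−ζ²)) = 100·exp(−π·0.8/√(1−0.8²)) ≈ 1.52%.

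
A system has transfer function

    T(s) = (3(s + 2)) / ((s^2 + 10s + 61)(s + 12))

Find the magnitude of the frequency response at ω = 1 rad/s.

|T(j1)| ≈ 0.009158

Substitute s = j1: numerator = 6 + j3, denominator = 710 + j180.
|T(j1)| = |6 + j3| / |710 + j180| = 6.7082 / 732.46 ≈ 0.009158.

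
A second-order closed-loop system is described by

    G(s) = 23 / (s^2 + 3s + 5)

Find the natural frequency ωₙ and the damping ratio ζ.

Compare the denominator to the standard form s^2 + 2ζωₙs + ωₙ².
ωₙ² = 5, so ωₙ = √5 ≈ 2.236 rad/s.
2ζωₙ = 3, so ζ = 3/(2·√5) ≈ 0.6708.

ωₙ ≈ 2.236 rad/s, ζ ≈ 0.6708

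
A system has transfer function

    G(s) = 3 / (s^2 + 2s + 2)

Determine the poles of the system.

s = -1 ± j

The poles are the roots of the denominator s^2 + 2s + 2 = 0.
Using the quadratic formula: s = (-2 ± √(-4))/2 = -1 ± 1j.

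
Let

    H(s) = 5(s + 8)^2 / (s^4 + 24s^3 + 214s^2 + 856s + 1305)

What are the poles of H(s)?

The poles are the roots of the denominator s^4 + 24s^3 + 214s^2 + 856s + 1305 = 0.
Trying s = -9: the polynomial evaluates to 0, so (s + 9) is a factor.
Dividing out leaves s^3 + 15s^2 + 79s + 145 = 0.
This factors further as (s^2 + 10s + 29)(s + 5) = 0.

s = -5 + 2j, -5 - 2j, -9, -5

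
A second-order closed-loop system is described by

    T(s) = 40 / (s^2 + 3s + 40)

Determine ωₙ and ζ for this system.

Compare the denominator to the standard form s^2 + 2ζωₙs + ωₙ².
ωₙ² = 40, so ωₙ = √40 ≈ 6.325 rad/s.
2ζωₙ = 3, so ζ = 3/(2·√40) ≈ 0.2372.

ωₙ ≈ 6.325 rad/s, ζ ≈ 0.2372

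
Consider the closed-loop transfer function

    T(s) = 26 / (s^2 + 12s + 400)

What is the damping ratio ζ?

Compare the denominator to the standard form s^2 + 2ζωₙs + ωₙ².
ωₙ² = 400, so ωₙ = 20 rad/s.
2ζωₙ = 12, so ζ = 12/(2·20) = 0.3.
With ζ = 0.3 the response is underdamped.

ζ = 0.3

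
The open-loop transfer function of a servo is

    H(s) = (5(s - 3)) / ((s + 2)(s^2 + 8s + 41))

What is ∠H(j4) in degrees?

At s = j4: numerator = -15 + j20, denominator = -78 + j164.
∠H = ∠num − ∠den = 126.87° − (115.44°) = 11.43°.

∠H(j4) ≈ 11.43°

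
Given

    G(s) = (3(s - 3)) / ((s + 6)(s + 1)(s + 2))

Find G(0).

G(0) = -3/4 ≈ -0.7500

At s = 0 each factor (s + a) contributes a and each (s^2 + bs + c) contributes c.
G(0) = 3·(-3) / ((6) · (1) · (2)) = -9/12 = -3/4.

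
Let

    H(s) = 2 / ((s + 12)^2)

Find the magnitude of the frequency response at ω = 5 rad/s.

Substitute s = j5: numerator = 2, denominator = 119 + j120.
|H(j5)| = |2| / |119 + j120| = 2 / 169 ≈ 0.01183.

|H(j5)| ≈ 0.01183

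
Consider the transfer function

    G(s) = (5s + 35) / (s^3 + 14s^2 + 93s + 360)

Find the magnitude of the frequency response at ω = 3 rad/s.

|G(j3)| ≈ 0.1107

Substitute s = j3: numerator = 35 + j15, denominator = 234 + j252.
|G(j3)| = |35 + j15| / |234 + j252| = 38.079 / 343.89 ≈ 0.1107.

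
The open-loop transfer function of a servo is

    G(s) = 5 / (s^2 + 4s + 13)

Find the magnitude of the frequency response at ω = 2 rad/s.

|G(j2)| ≈ 0.4152

Substitute s = j2: numerator = 5, denominator = 9 + j8.
|G(j2)| = |5| / |9 + j8| = 5 / 12.042 ≈ 0.4152.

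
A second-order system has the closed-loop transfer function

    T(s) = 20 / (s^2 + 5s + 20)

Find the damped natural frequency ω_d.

ω_d ≈ 3.708 rad/s

Comparing s^2 + 5s + 20 to s^2 + 2ζωₙs + ωₙ²: ωₙ = √20 ≈ 4.472 rad/s and ζ = 5/(2·√20) ≈ 0.5590.
ζωₙ = 5/2 = 2.5, so ω_d = ωₙ√(1−ζ²) = √(ωₙ² − (ζωₙ)²) = √(20 − 2.5²) = √13.75 ≈ 3.708 rad/s.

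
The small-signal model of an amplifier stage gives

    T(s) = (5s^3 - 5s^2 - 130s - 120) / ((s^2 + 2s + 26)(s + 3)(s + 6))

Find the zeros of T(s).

Set the numerator to zero: 5s^3 - 5s^2 - 130s - 120 = 0, i.e. 5·(s^3 - s^2 - 26s - 24) = 0.
Factoring: (s - 6)(s + 4)(s + 1) = 0.

s = 6, -4, -1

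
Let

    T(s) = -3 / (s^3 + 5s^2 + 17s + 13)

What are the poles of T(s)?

s = -2 + 3j, -2 - 3j, -1

The poles are the roots of the denominator s^3 + 5s^2 + 17s + 13 = 0.
Trying s = -1: the polynomial evaluates to 0, so (s + 1) is a factor.
Dividing out leaves s^2 + 4s + 13 = 0.
The quadratic formula then gives s = -2 ± 3j.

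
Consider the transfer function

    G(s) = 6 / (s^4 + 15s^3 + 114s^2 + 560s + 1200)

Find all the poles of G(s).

s = -5, -6, -2 + 6j, -2 - 6j

The poles are the roots of the denominator s^4 + 15s^3 + 114s^2 + 560s + 1200 = 0.
Trying s = -5: the polynomial evaluates to 0, so (s + 5) is a factor.
Dividing out leaves s^3 + 10s^2 + 64s + 240 = 0.
This factors further as (s + 6)(s^2 + 4s + 40) = 0.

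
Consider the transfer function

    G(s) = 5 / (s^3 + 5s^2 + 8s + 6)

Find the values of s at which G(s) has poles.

s = -1 + j, -1 - j, -3

The poles are the roots of the denominator s^3 + 5s^2 + 8s + 6 = 0.
Trying s = -3: the polynomial evaluates to 0, so (s + 3) is a factor.
Dividing out leaves s^2 + 2s + 2 = 0.
The quadratic formula then gives s = -1 ± 1j.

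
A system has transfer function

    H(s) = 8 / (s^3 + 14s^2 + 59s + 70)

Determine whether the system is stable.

stable

The denominator s^3 + 14s^2 + 59s + 70 factors as (s + 5)(s + 7)(s + 2), giving poles at s = -5, -7, -2.
Since all poles lie strictly in the left half-plane, the system is stable.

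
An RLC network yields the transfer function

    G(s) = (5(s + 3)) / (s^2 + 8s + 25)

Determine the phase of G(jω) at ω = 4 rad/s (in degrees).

At s = j4: numerator = 15 + j20, denominator = 9 + j32.
∠G = ∠num − ∠den = 53.130° − (74.291°) = -21.16°.

∠G(j4) ≈ -21.16°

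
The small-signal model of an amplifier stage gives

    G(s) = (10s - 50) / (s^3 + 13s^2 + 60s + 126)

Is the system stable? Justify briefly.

The denominator s^3 + 13s^2 + 60s + 126 factors as (s + 7)(s^2 + 6s + 18), giving poles at s = -7, -3 + 3j, -3 - 3j.
Since all poles lie strictly in the left half-plane, the system is stable.

stable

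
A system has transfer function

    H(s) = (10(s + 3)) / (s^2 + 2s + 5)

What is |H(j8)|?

Substitute s = j8: numerator = 30 + j80, denominator = -59 + j16.
|H(j8)| = |30 + j80| / |-59 + j16| = 85.440 / 61.131 ≈ 1.398.

|H(j8)| ≈ 1.398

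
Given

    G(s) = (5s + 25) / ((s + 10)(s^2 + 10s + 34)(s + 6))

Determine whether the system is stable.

The poles can be read from the denominator factors: s = -10, -5 ± 3j, -6.
Since all poles lie strictly in the left half-plane, the system is stable.

stable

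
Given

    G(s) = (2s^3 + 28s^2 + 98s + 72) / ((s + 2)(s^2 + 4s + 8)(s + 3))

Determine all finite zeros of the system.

s = -4, -1, -9

Set the numerator to zero: 2s^3 + 28s^2 + 98s + 72 = 0, i.e. 2·(s^3 + 14s^2 + 49s + 36) = 0.
Factoring: (s + 4)(s + 1)(s + 9) = 0.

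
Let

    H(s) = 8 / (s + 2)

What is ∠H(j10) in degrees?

∠H(j10) ≈ -78.69°

At s = j10: numerator = 8, denominator = 2 + j10.
∠H = ∠num − ∠den = 0° − (78.690°) = -78.69°.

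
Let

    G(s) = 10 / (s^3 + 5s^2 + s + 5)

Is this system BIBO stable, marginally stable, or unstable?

marginally stable

The denominator s^3 + 5s^2 + s + 5 factors as (s^2 + 1)(s + 5), giving poles at s = j, -j, -5.
Since the simple pole(s) at s = j, -j lie on the jω-axis with none in the right half-plane, the system is marginally stable.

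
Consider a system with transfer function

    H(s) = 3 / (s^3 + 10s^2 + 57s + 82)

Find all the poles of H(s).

The poles are the roots of the denominator s^3 + 10s^2 + 57s + 82 = 0.
Trying s = -2: the polynomial evaluates to 0, so (s + 2) is a factor.
Dividing out leaves s^2 + 8s + 41 = 0.
The quadratic formula then gives s = -4 ± 5j.

s = -4 + 5j, -4 - 5j, -2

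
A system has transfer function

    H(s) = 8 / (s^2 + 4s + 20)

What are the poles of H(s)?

s = -2 ± 4j

The poles are the roots of the denominator s^2 + 4s + 20 = 0.
Using the quadratic formula: s = (-4 ± √(-64))/2 = -2 ± 4j.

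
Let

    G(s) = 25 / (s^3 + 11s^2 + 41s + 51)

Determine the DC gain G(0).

Set s = 0: G(0) = (25) / (51) = 25/51.

G(0) = 25/51 ≈ 0.4902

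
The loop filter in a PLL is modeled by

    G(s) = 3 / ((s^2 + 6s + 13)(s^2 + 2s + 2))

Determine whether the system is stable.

stable

The poles can be read from the denominator factors: s = -3 ± 2j, -1 ± j.
Since all poles lie strictly in the left half-plane, the system is stable.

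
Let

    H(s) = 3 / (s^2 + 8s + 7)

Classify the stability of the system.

stable

The denominator s^2 + 8s + 7 factors as (s + 1)(s + 7), giving poles at s = -1, -7.
Since all poles lie strictly in the left half-plane, the system is stable.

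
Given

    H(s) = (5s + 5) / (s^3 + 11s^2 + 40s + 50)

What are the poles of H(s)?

s = -3 + j, -3 - j, -5

The poles are the roots of the denominator s^3 + 11s^2 + 40s + 50 = 0.
Trying s = -5: the polynomial evaluates to 0, so (s + 5) is a factor.
Dividing out leaves s^2 + 6s + 10 = 0.
The quadratic formula then gives s = -3 ± 1j.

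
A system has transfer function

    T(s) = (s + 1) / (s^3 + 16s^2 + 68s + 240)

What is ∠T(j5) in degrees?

∠T(j5) ≈ -47.97°

At s = j5: numerator = 1 + j5, denominator = -160 + j215.
∠T = ∠num − ∠den = 78.690° − (126.66°) = -47.97°.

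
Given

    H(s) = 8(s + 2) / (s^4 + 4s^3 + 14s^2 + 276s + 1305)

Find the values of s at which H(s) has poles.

s = 3 ± 6j, -5 ± 2j

The poles are the roots of the denominator s^4 + 4s^3 + 14s^2 + 276s + 1305 = 0.
No real roots exist; factor into two real quadratics: (s^2 - 6s + 45)(s^2 + 10s + 29) = 0.
Each quadratic gives a conjugate pair via the quadratic formula.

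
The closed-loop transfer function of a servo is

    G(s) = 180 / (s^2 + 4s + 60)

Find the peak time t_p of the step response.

t_p ≈ 0.4198 s

Comparing s^2 + 4s + 60 to s^2 + 2ζωₙs + ωₙ²: ωₙ = √60 ≈ 7.746 rad/s and ζ = 4/(2·√60) ≈ 0.2582.
ζωₙ = 4/2 = 2, so ω_d = ωₙ√(1−ζ²) = √(ωₙ² − (ζωₙ)²) = √(60 − 2²) = √56 ≈ 7.483 rad/s.
t_p = π/ω_d = π/7.483 ≈ 0.4198 s.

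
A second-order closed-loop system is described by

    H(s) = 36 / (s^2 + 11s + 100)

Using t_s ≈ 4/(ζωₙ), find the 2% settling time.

t_s ≈ 0.7273 s

Comparing s^2 + 11s + 100 to s^2 + 2ζωₙs + ωₙ²: ωₙ = 10 rad/s and ζ = 11/(2·10) = 0.55.
ζωₙ = 11/2 = 5.5, so t_s ≈ 4/(ζωₙ) = 4/5.5 ≈ 0.7273 s.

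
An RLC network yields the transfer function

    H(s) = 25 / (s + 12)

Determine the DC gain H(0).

Set s = 0: H(0) = (25) / (12) = 25/12.

H(0) = 25/12 ≈ 2.083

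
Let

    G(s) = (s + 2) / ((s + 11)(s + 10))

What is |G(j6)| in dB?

Substitute s = j6: numerator = 2 + j6, denominator = 74 + j126.
|G(j6)| = |2 + j6| / |74 + j126| = 6.3246 / 146.12 ≈ 0.04328.
In decibels: 20·log₁₀(0.04328) ≈ -27.3 dB.

|G(j6)|_dB ≈ -27.3 dB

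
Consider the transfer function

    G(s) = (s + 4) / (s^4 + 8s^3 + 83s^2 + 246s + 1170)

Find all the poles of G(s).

s = -1 + 5j, -1 - 5j, -3 + 6j, -3 - 6j

The poles are the roots of the denominator s^4 + 8s^3 + 83s^2 + 246s + 1170 = 0.
No real roots exist; factor into two real quadratics: (s^2 + 2s + 26)(s^2 + 6s + 45) = 0.
Each quadratic gives a conjugate pair via the quadratic formula.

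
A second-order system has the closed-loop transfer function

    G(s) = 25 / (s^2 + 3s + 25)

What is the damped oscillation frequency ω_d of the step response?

Comparing s^2 + 3s + 25 to s^2 + 2ζωₙs + ωₙ²: ωₙ = 5 rad/s and ζ = 3/(2·5) = 0.3.
ζωₙ = 3/2 = 1.5, so ω_d = ωₙ√(1−ζ²) = √(ωₙ² − (ζωₙ)²) = √(25 − 1.5²) = √22.75 ≈ 4.770 rad/s.

ω_d ≈ 4.770 rad/s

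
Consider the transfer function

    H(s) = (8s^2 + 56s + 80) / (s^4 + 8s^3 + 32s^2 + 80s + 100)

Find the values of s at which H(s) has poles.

s = -3 + j, -3 - j, -1 + 3j, -1 - 3j

The poles are the roots of the denominator s^4 + 8s^3 + 32s^2 + 80s + 100 = 0.
No real roots exist; factor into two real quadratics: (s^2 + 6s + 10)(s^2 + 2s + 10) = 0.
Each quadratic gives a conjugate pair via the quadratic formula.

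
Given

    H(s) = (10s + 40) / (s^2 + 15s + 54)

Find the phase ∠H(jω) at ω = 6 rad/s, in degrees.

At s = j6: numerator = 40 + j60, denominator = 18 + j90.
∠H = ∠num − ∠den = 56.310° − (78.690°) = -22.38°.

∠H(j6) ≈ -22.38°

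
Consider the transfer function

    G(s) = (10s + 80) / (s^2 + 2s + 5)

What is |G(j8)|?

|G(j8)| ≈ 1.851

Substitute s = j8: numerator = 80 + j80, denominator = -59 + j16.
|G(j8)| = |80 + j80| / |-59 + j16| = 113.14 / 61.131 ≈ 1.851.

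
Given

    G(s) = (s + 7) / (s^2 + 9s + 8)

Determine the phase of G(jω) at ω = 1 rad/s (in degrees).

At s = j1: numerator = 7 + j1, denominator = 7 + j9.
∠G = ∠num − ∠den = 8.1301° − (52.125°) = -43.99°.

∠G(j1) ≈ -43.99°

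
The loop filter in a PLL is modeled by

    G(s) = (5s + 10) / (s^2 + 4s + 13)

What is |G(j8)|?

|G(j8)| ≈ 0.6848

Substitute s = j8: numerator = 10 + j40, denominator = -51 + j32.
|G(j8)| = |10 + j40| / |-51 + j32| = 41.231 / 60.208 ≈ 0.6848.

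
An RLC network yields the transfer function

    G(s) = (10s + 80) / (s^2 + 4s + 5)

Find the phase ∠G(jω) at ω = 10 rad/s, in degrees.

∠G(j10) ≈ -105.8°

At s = j10: numerator = 80 + j100, denominator = -95 + j40.
∠G = ∠num − ∠den = 51.340° − (157.17°) = -105.8°.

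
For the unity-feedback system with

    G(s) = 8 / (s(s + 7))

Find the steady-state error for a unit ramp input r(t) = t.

G(s) has one pole at the origin.
This is a Type 1 system. Kv = lim_{s→0} s·G(s) = 8/7.
e_ss = 1/Kv = 1/(8/7) = 7/8 ≈ 0.8750.

e_ss = 0.8750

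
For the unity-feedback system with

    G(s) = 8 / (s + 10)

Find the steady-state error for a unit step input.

G(s) has no poles at the origin.
This is a Type 0 system. Kp = lim_{s→0} G(s) = 8/10 = 4/5.
e_ss = 1/(1 + Kp) = 1/(1 + 4/5) = 5/9 ≈ 0.5556.

e_ss = 0.5556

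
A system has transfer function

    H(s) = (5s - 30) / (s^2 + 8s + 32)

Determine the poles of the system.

s = -4 ± 4j

The poles are the roots of the denominator s^2 + 8s + 32 = 0.
Using the quadratic formula: s = (-8 ± √(-64))/2 = -4 ± 4j.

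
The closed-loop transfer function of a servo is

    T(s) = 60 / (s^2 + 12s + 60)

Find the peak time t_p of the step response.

Comparing s^2 + 12s + 60 to s^2 + 2ζωₙs + ωₙ²: ωₙ = √60 ≈ 7.746 rad/s and ζ = 12/(2·√60) ≈ 0.7746.
ζωₙ = 12/2 = 6, so ω_d = ωₙ√(1−ζ²) = √(ωₙ² − (ζωₙ)²) = √(60 − 6²) = √24 ≈ 4.899 rad/s.
t_p = π/ω_d = π/4.899 ≈ 0.6413 s.

t_p ≈ 0.6413 s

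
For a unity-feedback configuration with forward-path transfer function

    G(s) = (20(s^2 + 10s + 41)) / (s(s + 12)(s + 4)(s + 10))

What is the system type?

The denominator has 1 factor of s at the origin (free integrator), so this is a Type 1 system.

Type 1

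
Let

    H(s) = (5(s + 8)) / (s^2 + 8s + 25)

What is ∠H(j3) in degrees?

∠H(j3) ≈ -35.75°

At s = j3: numerator = 40 + j15, denominator = 16 + j24.
∠H = ∠num − ∠den = 20.556° − (56.310°) = -35.75°.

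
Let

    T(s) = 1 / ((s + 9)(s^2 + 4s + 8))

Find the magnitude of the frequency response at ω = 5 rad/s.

Substitute s = j5: numerator = 1, denominator = -253 + j95.
|T(j5)| = |1| / |-253 + j95| = 1 / 270.25 ≈ 0.003700.

|T(j5)| ≈ 0.003700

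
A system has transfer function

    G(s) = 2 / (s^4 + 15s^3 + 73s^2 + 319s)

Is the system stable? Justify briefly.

The denominator s^4 + 15s^3 + 73s^2 + 319s factors as s(s + 11)(s^2 + 4s + 29), giving poles at s = 0, -11, -2 + 5j, -2 - 5j.
Since the simple pole(s) at s = 0 lie on the jω-axis with none in the right half-plane, the system is marginally stable.

marginally stable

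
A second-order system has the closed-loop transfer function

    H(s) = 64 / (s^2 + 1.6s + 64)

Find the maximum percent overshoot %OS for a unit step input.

%OS ≈ 72.9%

Comparing s^2 + 1.6s + 64 to s^2 + 2ζωₙs + ωₙ²: ωₙ = 8 rad/s and ζ = 1.6/(2·8) = 0.1.
%OS = 100·exp(−πζ/√(1−ζ²)) = 100·exp(−π·0.1/√(1−0.1²)) ≈ 72.9%.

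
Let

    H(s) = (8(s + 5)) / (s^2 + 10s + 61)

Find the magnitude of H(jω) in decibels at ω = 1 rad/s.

Substitute s = j1: numerator = 40 + j8, denominator = 60 + j10.
|H(j1)| = |40 + j8| / |60 + j10| = 40.792 / 60.828 ≈ 0.6706.
In decibels: 20·log₁₀(0.6706) ≈ -3.47 dB.

|H(j1)|_dB ≈ -3.47 dB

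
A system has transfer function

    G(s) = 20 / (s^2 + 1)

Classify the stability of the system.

The poles can be read from the denominator factors: s = ±j.
Since the simple pole(s) at s = j, -j lie on the jω-axis with none in the right half-plane, the system is marginally stable.

marginally stable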